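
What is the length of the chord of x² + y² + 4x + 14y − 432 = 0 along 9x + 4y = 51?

Centre (−2, −7), r² = 485. Perpendicular distance d from centre to line = |−97| / √97 = 97/√97.
Chord = 2√(r² − d²) = 2·√(388) = 4√97.

4√97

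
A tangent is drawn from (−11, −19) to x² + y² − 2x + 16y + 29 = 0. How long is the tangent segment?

√229

The centre is (1, −8) and r = 6. The square of the distance from P to the centre is 144 + 121 = 265.
By the tangent–radius right angle, tangent length = √(|PO|² − r²) = √229.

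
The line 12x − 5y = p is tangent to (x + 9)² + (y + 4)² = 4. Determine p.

p = −114 or p = −62

The line touches the circle iff its distance from (−9, −4) is 2:
|12·(−9) − 5·(−4) − p| / √169 = 2
|p − (−88)| = 2·13, so p = −62 or p = −114.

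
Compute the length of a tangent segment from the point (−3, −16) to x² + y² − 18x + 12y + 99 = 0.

√226

With centre O = (9, −6), |OP|² = 244 and r² = 18.
By the tangent–radius right angle, tangent length = √(|PO|² − r²) = √226.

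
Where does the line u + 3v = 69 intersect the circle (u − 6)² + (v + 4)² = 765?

(0, 23) and (27, 14)

From the line, v = (69 − u)/3. Substituting:
10u² − 270u = 0  ⟹  u² − 27u = 0
u = 27 or u = 0, giving (27, 14) and (0, 23).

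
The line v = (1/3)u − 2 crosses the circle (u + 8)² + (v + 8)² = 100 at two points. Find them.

(−18, −8) and (0, −2)

Substitute v = (−6 + u)/3:
10u² + 180u = 0  ⟹  u² + 18u = 0
u = 0 or u = −18, giving (0, −2) and (−18, −8).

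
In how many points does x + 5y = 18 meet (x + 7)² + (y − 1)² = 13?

0

Substituting the line into the circle gives 26x² + 324x + 1069 = 0.
Δ = 104976 − 111176 = −6200.
No real roots: the line does not meet the circle.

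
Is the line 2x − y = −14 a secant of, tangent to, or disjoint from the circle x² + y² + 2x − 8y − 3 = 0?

Substituting the line into the circle gives 5x² + 42x + 81 = 0.
Δ = 1764 − 1620 = 144.
Two real roots: the line is a secant.

secant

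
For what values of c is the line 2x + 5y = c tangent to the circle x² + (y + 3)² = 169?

The line touches the circle iff its distance from (0, −3) is 13:
|2·0 + 5·(−3) − c| / √29 = 13
|c − (−15)| = 13√29.

c = −15 ± 13√29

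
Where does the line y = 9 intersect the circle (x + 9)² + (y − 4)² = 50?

(−14, 9) and (−4, 9)

Express y = 9 and substitute into the circle:
x² + 18x + 56 = 0
x = −4 or x = −14, giving (−4, 9) and (−14, 9).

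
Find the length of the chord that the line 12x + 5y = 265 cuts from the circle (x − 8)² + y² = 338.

Centre (8, 0), r² = 338. Perpendicular distance d from centre to line = |−169| / √169 = 169/√169.
Half the chord is √(r² − d²) = √(169), so the full chord is 26.

26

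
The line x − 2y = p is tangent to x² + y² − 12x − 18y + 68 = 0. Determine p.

Tangency holds when the distance from the centre (6, 9) to the line equals the radius 7:
|1·6 − 2·9 − p| / √5 = 7
|p − (−12)| = 7√5.

p = −12 ± 7√5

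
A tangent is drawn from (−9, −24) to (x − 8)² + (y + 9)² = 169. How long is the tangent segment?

Centre (8, −9), r² = 169. |PO|² = (−17)² + (−15)² = 514.
By the tangent–radius right angle, tangent length = √(|PO|² − r²) = √345.

√345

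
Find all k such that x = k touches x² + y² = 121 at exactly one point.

k = −11 or k = 11

The line touches the circle iff its distance from (0, 0) is 11:
|1·0 + 0·0 − k| / √1 = 11
|k| = 11, so k = 11 or k = −11.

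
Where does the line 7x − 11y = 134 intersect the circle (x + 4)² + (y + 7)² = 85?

Express y = (−134 + 7x)/11 and substitute into the circle:
170x² + 170x − 5100 = 0  ⟹  x² + x − 30 = 0
x = 5 or x = −6, giving (5, −9) and (−6, −16).

(−6, −16) and (5, −9)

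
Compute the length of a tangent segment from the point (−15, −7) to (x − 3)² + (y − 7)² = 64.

Centre (3, 7), r² = 64. |PO|² = (−18)² + (−14)² = 520.
Power of the point: PT² = |PO|² − r² = 456, so PT = 2√114.

2√114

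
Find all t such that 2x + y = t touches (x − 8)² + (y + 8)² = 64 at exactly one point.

t = 8 ± 8√5

For a tangent, require d(centre, line) = r = 8.
|2·8 + 1·(−8) − t| / √5 = 8
|t − (8)| = 8√5.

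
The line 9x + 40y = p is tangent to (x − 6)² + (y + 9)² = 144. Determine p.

p = −798 or p = 186

Tangency holds when the distance from the centre (6, −9) to the line equals the radius 12:
|9·6 + 40·(−9) − p| / √1681 = 12
|p − (−306)| = 12·41, so p = 186 or p = −798.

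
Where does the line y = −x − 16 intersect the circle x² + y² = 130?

Substitute y = −x − 16:
2x² + 32x + 126 = 0  ⟹  x² + 16x + 63 = 0
x = −7 or x = −9, giving (−7, −9) and (−9, −7).

(−9, −7) and (−7, −9)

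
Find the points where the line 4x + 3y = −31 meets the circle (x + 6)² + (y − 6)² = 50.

From the line, y = (−31 − 4x)/3. Substituting:
25x² + 500x + 2275 = 0  ⟹  x² + 20x + 91 = 0
x = −7 or x = −13, giving (−7, −1) and (−13, 7).

(−13, 7) and (−7, −1)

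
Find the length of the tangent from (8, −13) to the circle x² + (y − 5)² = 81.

Centre (0, 5), r² = 81. |PO|² = (8)² + (−18)² = 388.
Power of the point: PT² = |PO|² − r² = 307, so PT = √307.

√307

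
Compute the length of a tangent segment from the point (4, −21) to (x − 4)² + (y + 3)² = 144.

6√5

The centre is (4, −3) and r = 12. The square of the distance from P to the centre is 0 + 324 = 324.
By the tangent–radius right angle, tangent length = √(|PO|² − r²) = √180 = 6√5.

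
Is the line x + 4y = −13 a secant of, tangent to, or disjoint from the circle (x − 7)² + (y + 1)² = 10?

disjoint

Substituting the line into the circle gives 17x² − 206x + 705 = 0.
Discriminant = (−206)² − 4·17·(705) = −5504 < 0.
No real roots: the line does not meet the circle.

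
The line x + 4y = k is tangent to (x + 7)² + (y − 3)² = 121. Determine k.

k = 5 ± 11√17

Tangency holds when the distance from the centre (−7, 3) to the line equals the radius 11:
|1·(−7) + 4·3 − k| / √17 = 11
|k − (5)| = 11√17.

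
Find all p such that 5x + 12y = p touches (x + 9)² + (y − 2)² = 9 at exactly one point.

p = −60 or p = 18

Tangency holds when the distance from the centre (−9, 2) to the line equals the radius 3:
|5·(−9) + 12·2 − p| / √169 = 3
|p − (−21)| = 3·13, so p = 18 or p = −60.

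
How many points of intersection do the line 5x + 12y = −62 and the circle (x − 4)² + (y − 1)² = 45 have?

0

Substituting the line into the circle gives 169x² − 412x + 1300 = 0.
Δ = 169744 − 878800 = −709056.
No real roots: the line does not meet the circle.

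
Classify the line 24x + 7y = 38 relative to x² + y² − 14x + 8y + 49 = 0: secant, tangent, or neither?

neither

Substituting the line into the circle gives 625x² − 3854x + 5973 = 0.
Δ = 14853316 − 14932500 = −79184.
No real roots: the line does not meet the circle.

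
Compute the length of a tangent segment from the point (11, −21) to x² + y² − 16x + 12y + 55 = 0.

Centre (8, −6), r² = 45. |PO|² = (3)² + (−15)² = 234.
By the tangent–radius right angle, tangent length = √(|PO|² − r²) = √189 = 3√21.

3√21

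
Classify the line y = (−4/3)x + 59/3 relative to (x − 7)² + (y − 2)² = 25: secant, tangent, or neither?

tangent

d² = (4·7 + 3·2 − (59))²/25 = 25; r² = 25.
Since d² = r², the line is tangent.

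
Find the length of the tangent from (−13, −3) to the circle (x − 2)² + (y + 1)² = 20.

With centre O = (2, −1), |OP|² = 229 and r² = 20.
By the tangent–radius right angle, tangent length = √(|PO|² − r²) = √209.

√209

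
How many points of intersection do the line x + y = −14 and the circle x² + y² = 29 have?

d² = (1·0 + 1·0 − (−14))²/2 = 98; r² = 29.
Since d² > r², the line lies outside the circle.

0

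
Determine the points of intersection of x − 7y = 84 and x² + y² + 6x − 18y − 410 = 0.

Express y = (−84 + x)/7 and substitute into the circle:
50x² − 2450 = 0  ⟹  x² − 49 = 0
x = 7 or x = −7, giving (7, −11) and (−7, −13).

(−7, −13) and (7, −11)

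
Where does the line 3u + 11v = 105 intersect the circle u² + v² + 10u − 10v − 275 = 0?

Express v = (105 − 3u)/11 and substitute into the circle:
130u² + 910u − 33800 = 0  ⟹  u² + 7u − 260 = 0
u = 13 or u = −20, giving (13, 6) and (−20, 15).

(−20, 15) and (13, 6)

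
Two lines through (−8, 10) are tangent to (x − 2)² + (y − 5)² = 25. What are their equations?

y = 10 and 4x + 3y = −2

Write the tangent as mx − y + (10 − m·(−8)) = 0 and set its distance from the centre to 5:
[m·(10) − (−5)]² = 25(m² + 1)
3m² + 4m = 0, so m = 0 or m = −4/3.
Through (−8, 10) these give y = 10 and 4x + 3y = −2.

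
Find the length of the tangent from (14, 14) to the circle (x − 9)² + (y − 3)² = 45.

√101

With centre O = (9, 3), |OP|² = 146 and r² = 45.
Power of the point: PT² = |PO|² − r² = 101, so PT = √101.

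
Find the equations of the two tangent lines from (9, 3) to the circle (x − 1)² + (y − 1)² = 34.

3x + 5y = 42 and 5x − 3y = 36

Let a tangent through (9, 3) have slope m. Its distance from (1, 1) must equal √34:
[m·(−8) − (−2)]² = 34(m² + 1)
15m² − 16m − 15 = 0, so m = −3/5 or m = 5/3.
With m = −3/5: 3x + 5y = 42. With m = 5/3: 5x − 3y = 36.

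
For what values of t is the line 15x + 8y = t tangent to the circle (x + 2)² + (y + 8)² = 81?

t = −247 or t = 59

The line touches the circle iff its distance from (−2, −8) is 9:
|15·(−2) + 8·(−8) − t| / √289 = 9
|t − (−94)| = 9·17, so t = 59 or t = −247.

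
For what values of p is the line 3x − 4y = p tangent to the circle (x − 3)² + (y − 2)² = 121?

p = −54 or p = 56

For a tangent, require d(centre, line) = r = 11.
|3·3 − 4·2 − p| / √25 = 11
|p − (1)| = 11·5, so p = 56 or p = −54.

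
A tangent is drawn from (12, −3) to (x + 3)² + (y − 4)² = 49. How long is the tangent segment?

Centre (−3, 4), r² = 49. |PO|² = (15)² + (−7)² = 274.
Power of the point: PT² = |PO|² − r² = 225, so PT = 15.

15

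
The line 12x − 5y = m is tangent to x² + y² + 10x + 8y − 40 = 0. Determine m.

m = −157 or m = 77

For a tangent, require d(centre, line) = r = 9.
|12·(−5) − 5·(−4) − m| / √169 = 9
|m − (−40)| = 9·13, so m = 77 or m = −157.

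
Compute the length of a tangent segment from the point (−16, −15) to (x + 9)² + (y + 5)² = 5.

12

With centre O = (−9, −5), |OP|² = 149 and r² = 5.
The tangent meets the radius at right angles, so tangent² = |PO|² − r² = 149 − 5 = 144.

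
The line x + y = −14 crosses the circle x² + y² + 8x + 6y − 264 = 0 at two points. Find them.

From the line, y = −x − 14. Substituting:
2x² + 30x − 152 = 0  ⟹  x² + 15x − 76 = 0
x = 4 or x = −19, giving (4, −18) and (−19, 5).

(−19, 5) and (4, −18)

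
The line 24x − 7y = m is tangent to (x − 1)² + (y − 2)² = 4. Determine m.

The line touches the circle iff its distance from (1, 2) is 2:
|24·1 − 7·2 − m| / √625 = 2
|m − (10)| = 2·25, so m = 60 or m = −40.

m = −40 or m = 60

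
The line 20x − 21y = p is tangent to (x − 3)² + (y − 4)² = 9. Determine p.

p = −111 or p = 63

The line touches the circle iff its distance from (3, 4) is 3:
|20·3 − 21·4 − p| / √841 = 3
|p − (−24)| = 3·29, so p = 63 or p = −111.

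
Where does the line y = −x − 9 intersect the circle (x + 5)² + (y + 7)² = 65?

Substitute y = −x − 9:
2x² + 14x − 36 = 0  ⟹  x² + 7x − 18 = 0
x = 2 or x = −9, giving (2, −11) and (−9, 0).

(−9, 0) and (2, −11)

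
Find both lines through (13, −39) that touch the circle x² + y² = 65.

Write the tangent as mx − y + (−39 − m·(13)) = 0 and set its distance from the centre to √65:
(−13m − (39))² = 65(m² + 1)
4m² + 39m + 56 = 0, so m = −8 or m = −7/4.
With m = −8: 8x + y = 65. With m = −7/4: 7x + 4y = −65.

8x + y = 65 and 7x + 4y = −65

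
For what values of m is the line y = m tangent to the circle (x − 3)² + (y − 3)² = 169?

Tangency holds when the distance from the centre (3, 3) to the line equals the radius 13:
|0·3 + 1·3 − m| / √1 = 13
|m − (3)| = 13, so m = 16 or m = −10.

m = −10 or m = 16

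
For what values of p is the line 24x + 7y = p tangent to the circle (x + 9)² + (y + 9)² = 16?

p = −379 or p = −179

Tangency holds when the distance from the centre (−9, −9) to the line equals the radius 4:
|24·(−9) + 7·(−9) − p| / √625 = 4
|p − (−279)| = 4·25, so p = −179 or p = −379.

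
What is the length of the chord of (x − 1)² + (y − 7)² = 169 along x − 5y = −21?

The distance from (1, 7) to the line is 13/√26, and r² = 169.
Half the chord is √(r² − d²) = √(325/2), so the full chord is 5√26.

5√26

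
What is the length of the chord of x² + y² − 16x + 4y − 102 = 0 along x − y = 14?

Express y = x − 14 and substitute into the circle:
2x² − 40x + 38 = 0  ⟹  x² − 20x + 19 = 0
x = 19 or x = 1, giving (19, 5) and (1, −13).
Chord length = distance between (19, 5) and (1, −13) = √648 = 18√2.

18√2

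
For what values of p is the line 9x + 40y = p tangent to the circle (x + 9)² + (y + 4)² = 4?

p = −323 or p = −159

The line touches the circle iff its distance from (−9, −4) is 2:
|9·(−9) + 40·(−4) − p| / √1681 = 2
|p − (−241)| = 2·41, so p = −159 or p = −323.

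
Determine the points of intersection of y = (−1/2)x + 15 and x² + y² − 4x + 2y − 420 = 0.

Express y = (30 − x)/2 and substitute into the circle:
5x² − 80x − 660 = 0  ⟹  x² − 16x − 132 = 0
x = 22 or x = −6, giving (22, 4) and (−6, 18).

(−6, 18) and (22, 4)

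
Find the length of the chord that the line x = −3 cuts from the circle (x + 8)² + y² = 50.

The line gives x = −3. Substituting into the circle:
y² − 25 = 0
y = 5 or y = −5, giving (−3, 5) and (−3, −5).
Chord length = distance between (−3, 5) and (−3, −5) = √100 = 10.

10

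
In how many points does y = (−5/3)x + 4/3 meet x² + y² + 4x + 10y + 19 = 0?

Substituting the line into the circle gives 34x² − 154x + 307 = 0.
Discriminant = (−154)² − 4·34·(307) = −18036 < 0.
No real roots: the line does not meet the circle.

0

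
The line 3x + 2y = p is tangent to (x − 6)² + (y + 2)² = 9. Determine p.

For a tangent, require d(centre, line) = r = 3.
|3·6 + 2·(−2) − p| / √13 = 3
|p − (14)| = 3√13.

p = 14 ± 3√13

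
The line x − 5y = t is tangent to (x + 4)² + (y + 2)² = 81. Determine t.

Tangency holds when the distance from the centre (−4, −2) to the line equals the radius 9:
|1·(−4) − 5·(−2) − t| / √26 = 9
|t − (6)| = 9√26.

t = 6 ± 9√26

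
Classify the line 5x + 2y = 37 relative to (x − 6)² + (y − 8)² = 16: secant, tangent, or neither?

Centre (6, 8), r² = 16. Distance² from centre to line = (9)²/29 = 81/29.
Since d² < r², the line cuts the circle twice.

secant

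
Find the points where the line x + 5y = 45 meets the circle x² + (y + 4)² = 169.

Express y = (45 − x)/5 and substitute into the circle:
26x² − 130x = 0  ⟹  x² − 5x = 0
x = 5 or x = 0, giving (5, 8) and (0, 9).

(0, 9) and (5, 8)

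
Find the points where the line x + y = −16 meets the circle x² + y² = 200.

Substitute y = −x − 16:
2x² + 32x + 56 = 0  ⟹  x² + 16x + 28 = 0
x = −2 or x = −14, giving (−2, −14) and (−14, −2).

(−14, −2) and (−2, −14)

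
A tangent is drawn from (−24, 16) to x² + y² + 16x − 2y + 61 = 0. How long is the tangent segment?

3√53

The centre is (−8, 1) and r = 2. The square of the distance from P to the centre is 256 + 225 = 481.
By the tangent–radius right angle, tangent length = √(|PO|² − r²) = √477 = 3√53.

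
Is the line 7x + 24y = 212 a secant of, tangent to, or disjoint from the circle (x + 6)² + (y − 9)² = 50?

Centre (−6, 9), r² = 50. Distance² from centre to line = (−38)²/625 = 1444/625.
Since d² < r², the line cuts the circle twice.

secant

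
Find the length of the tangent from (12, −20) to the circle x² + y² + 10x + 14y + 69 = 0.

√453

Centre (−5, −7), r² = 5. |PO|² = (17)² + (−13)² = 458.
Power of the point: PT² = |PO|² − r² = 453, so PT = √453.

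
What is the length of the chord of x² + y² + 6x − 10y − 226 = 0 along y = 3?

32

The distance from (−3, 5) to the line is 2, and r² = 260.
Chord = 2√(r² − d²) = 2·√(256) = 32.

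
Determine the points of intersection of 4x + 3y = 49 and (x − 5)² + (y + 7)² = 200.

Substitute y = (49 − 4x)/3:
25x² − 650x + 3325 = 0  ⟹  x² − 26x + 133 = 0
x = 19 or x = 7, giving (19, −9) and (7, 7).

(7, 7) and (19, −9)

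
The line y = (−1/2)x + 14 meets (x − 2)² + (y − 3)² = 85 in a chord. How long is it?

2√5

Substitute y = (28 − x)/2:
5x² − 60x + 160 = 0  ⟹  x² − 12x + 32 = 0
x = 8 or x = 4, giving (8, 10) and (4, 12).
Chord length = distance between (8, 10) and (4, 12) = √20 = 2√5.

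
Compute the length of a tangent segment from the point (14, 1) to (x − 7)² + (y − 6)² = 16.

√58

The centre is (7, 6) and r = 4. The square of the distance from P to the centre is 49 + 25 = 74.
The tangent meets the radius at right angles, so tangent² = |PO|² − r² = 74 − 16 = 58.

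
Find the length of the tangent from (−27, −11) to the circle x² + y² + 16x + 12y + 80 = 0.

Centre (−8, −6), r² = 20. |PO|² = (−19)² + (−5)² = 386.
The tangent meets the radius at right angles, so tangent² = |PO|² − r² = 386 − 20 = 366.

√366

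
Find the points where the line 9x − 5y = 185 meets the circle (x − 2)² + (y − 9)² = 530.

From the line, y = (−185 + 9x)/5. Substituting:
106x² − 4240x + 39750 = 0  ⟹  x² − 40x + 375 = 0
x = 25 or x = 15, giving (25, 8) and (15, −10).

(15, −10) and (25, 8)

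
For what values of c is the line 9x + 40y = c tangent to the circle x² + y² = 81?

c = −369 or c = 369

The line touches the circle iff its distance from (0, 0) is 9:
|9·0 + 40·0 − c| / √1681 = 9
|c| = 9·41, so c = 369 or c = −369.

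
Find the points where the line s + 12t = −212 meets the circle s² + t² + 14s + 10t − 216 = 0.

(−20, −16) and (4, −18)

Substitute t = (−212 − s)/12:
145s² + 2320s − 11600 = 0  ⟹  s² + 16s − 80 = 0
s = 4 or s = −20, giving (4, −18) and (−20, −16).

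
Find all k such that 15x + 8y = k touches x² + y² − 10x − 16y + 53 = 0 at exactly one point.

k = 37 or k = 241

Tangency holds when the distance from the centre (5, 8) to the line equals the radius 6:
|15·5 + 8·8 − k| / √289 = 6
|k − (139)| = 6·17, so k = 241 or k = 37.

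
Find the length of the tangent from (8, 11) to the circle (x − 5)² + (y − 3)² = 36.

√37

Centre (5, 3), r² = 36. |PO|² = (3)² + (8)² = 73.
The tangent meets the radius at right angles, so tangent² = |PO|² − r² = 73 − 36 = 37.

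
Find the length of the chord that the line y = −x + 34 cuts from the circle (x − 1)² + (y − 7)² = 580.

22√2

Centre (1, 7), r² = 580. Perpendicular distance d from centre to line = |−26| / √2 = 26/√2.
Chord = 2√(r² − d²) = 2·√(242) = 22√2.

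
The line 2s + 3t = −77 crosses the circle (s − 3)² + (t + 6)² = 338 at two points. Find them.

(−10, −19) and (−4, −23)

From the line, t = (−77 − 2s)/3. Substituting:
13s² + 182s + 520 = 0  ⟹  s² + 14s + 40 = 0
s = −4 or s = −10, giving (−4, −23) and (−10, −19).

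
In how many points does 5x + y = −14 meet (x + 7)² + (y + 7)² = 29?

0

Substituting the line into the circle gives 26x² + 84x + 69 = 0.
Discriminant = (84)² − 4·26·(69) = −120 < 0.
No real roots: the line does not meet the circle.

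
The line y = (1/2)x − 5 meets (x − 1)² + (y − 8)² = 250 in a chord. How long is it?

10√5

The distance from (1, 8) to the line is 25/√5, and r² = 250.
Half the chord is √(r² − d²) = √(125), so the full chord is 10√5.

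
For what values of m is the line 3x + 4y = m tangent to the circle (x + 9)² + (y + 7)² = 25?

m = −80 or m = −30

For a tangent, require d(centre, line) = r = 5.
|3·(−9) + 4·(−7) − m| / √25 = 5
|m − (−55)| = 5·5, so m = −30 or m = −80.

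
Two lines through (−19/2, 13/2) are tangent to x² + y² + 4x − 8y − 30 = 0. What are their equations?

Let a tangent through (−19/2, 13/2) have slope m. Its distance from (−2, 4) must equal 5√2:
(15/2m − (−5/2))² = 50(m² + 1)
m² + 6m − 7 = 0, so m = 1 or m = −7.
With m = 1: x − y = −16. With m = −7: 7x + y = −60.

x − y = −16 and 7x + y = −60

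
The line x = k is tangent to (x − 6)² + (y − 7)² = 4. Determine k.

k = 4 or k = 8

The line touches the circle iff its distance from (6, 7) is 2:
|1·6 + 0·7 − k| / √1 = 2
|k − (6)| = 2, so k = 8 or k = 4.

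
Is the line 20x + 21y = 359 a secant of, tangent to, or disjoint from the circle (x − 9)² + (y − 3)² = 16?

d² = (20·9 + 21·3 − (359))²/841 = 16; r² = 16.
Since d² = r², the line is tangent.

tangent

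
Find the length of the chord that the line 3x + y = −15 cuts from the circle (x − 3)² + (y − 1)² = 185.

7√10

Substitute y = −3x − 15:
10x² + 90x + 80 = 0  ⟹  x² + 9x + 8 = 0
x = −1 or x = −8, giving (−1, −12) and (−8, 9).
Chord length = distance between (−1, −12) and (−8, 9) = √490 = 7√10.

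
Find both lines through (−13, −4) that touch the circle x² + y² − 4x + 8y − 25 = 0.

Let a tangent through (−13, −4) have slope m. Its distance from (2, −4) must equal 3√5:
(15m − (0))² = 45(m² + 1)
4m² − 1 = 0, so m = −1/2 or m = 1/2.
Through (−13, −4) these give x + 2y = −21 and x − 2y = −5.

x + 2y = −21 and x − 2y = −5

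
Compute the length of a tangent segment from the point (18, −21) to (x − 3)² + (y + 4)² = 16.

√498

The centre is (3, −4) and r = 4. The square of the distance from P to the centre is 225 + 289 = 514.
By the tangent–radius right angle, tangent length = √(|PO|² − r²) = √498.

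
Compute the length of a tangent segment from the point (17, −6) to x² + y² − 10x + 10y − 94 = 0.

1

The centre is (5, −5) and r = 12. The square of the distance from P to the centre is 144 + 1 = 145.
Power of the point: PT² = |PO|² − r² = 1, so PT = 1.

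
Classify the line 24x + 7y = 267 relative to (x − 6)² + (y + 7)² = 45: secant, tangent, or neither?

Substituting the line into the circle gives 625x² − 15756x + 99415 = 0.
Δ = 248251536 − 248537500 = −285964.
No real roots: the line does not meet the circle.

neither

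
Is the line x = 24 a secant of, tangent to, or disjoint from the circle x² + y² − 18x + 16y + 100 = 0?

Substituting the line into the circle gives y² + 16y + 244 = 0.
Discriminant = (16)² − 4·1·(244) = −720 < 0.
No real roots: the line does not meet the circle.

disjoint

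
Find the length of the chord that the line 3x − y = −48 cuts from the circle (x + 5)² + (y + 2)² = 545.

Substitute y = 3x + 48:
10x² + 310x + 1980 = 0  ⟹  x² + 31x + 198 = 0
x = −9 or x = −22, giving (−9, 21) and (−22, −18).
Chord length = distance between (−9, 21) and (−22, −18) = √1690 = 13√10.

13√10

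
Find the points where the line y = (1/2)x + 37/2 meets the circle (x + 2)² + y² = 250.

(−11, 13) and (−7, 15)

Express y = (37 + x)/2 and substitute into the circle:
5x² + 90x + 385 = 0  ⟹  x² + 18x + 77 = 0
x = −7 or x = −11, giving (−7, 15) and (−11, 13).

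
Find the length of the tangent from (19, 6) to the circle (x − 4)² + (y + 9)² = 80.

√370

With centre O = (4, −9), |OP|² = 450 and r² = 80.
By the tangent–radius right angle, tangent length = √(|PO|² − r²) = √370.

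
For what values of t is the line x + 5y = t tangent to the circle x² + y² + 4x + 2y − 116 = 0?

The line touches the circle iff its distance from (−2, −1) is 11:
|1·(−2) + 5·(−1) − t| / √26 = 11
|t − (−7)| = 11√26.

t = −7 ± 11√26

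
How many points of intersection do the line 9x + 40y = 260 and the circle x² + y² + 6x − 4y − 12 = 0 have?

Centre (−3, 2), r² = 25. Distance² from centre to line = (−207)²/1681 = 42849/1681.
Since d² > r², the line lies outside the circle.

0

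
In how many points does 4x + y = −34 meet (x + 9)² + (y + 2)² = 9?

2

Centre (−9, −2), r² = 9. Distance² from centre to line = (−4)²/17 = 16/17.
Since d² < r², the line cuts the circle twice.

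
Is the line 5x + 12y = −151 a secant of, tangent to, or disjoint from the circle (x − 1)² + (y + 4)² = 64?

disjoint

Substituting the line into the circle gives 169x² + 742x + 1537 = 0.
Δ = 550564 − 1039012 = −488448.
No real roots: the line does not meet the circle.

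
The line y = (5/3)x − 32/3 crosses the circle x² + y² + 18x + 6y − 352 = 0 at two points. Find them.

Express y = (−32 + 5x)/3 and substitute into the circle:
34x² − 68x − 2720 = 0  ⟹  x² − 2x − 80 = 0
x = 10 or x = −8, giving (10, 6) and (−8, −24).

(−8, −24) and (10, 6)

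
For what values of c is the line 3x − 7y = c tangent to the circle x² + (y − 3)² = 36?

Tangency holds when the distance from the centre (0, 3) to the line equals the radius 6:
|3·0 − 7·3 − c| / √58 = 6
|c − (−21)| = 6√58.

c = −21 ± 6√58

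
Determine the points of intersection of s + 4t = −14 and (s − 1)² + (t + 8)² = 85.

Substitute t = (−14 − s)/4:
17s² − 68s − 1020 = 0  ⟹  s² − 4s − 60 = 0
s = 10 or s = −6, giving (10, −6) and (−6, −2).

(−6, −2) and (10, −6)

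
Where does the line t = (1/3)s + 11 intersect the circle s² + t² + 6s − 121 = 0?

Substitute t = (33 + s)/3:
10s² + 120s = 0  ⟹  s² + 12s = 0
s = 0 or s = −12, giving (0, 11) and (−12, 7).

(−12, 7) and (0, 11)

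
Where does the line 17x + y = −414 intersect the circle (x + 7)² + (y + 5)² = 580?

Express y = −17x − 414 and substitute into the circle:
290x² + 13920x + 166750 = 0  ⟹  x² + 48x + 575 = 0
x = −23 or x = −25, giving (−23, −23) and (−25, 11).

(−25, 11) and (−23, −23)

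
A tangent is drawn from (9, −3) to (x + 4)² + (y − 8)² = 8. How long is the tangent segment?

√282

With centre O = (−4, 8), |OP|² = 290 and r² = 8.
By the tangent–radius right angle, tangent length = √(|PO|² − r²) = √282.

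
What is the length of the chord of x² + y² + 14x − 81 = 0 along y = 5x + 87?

2√26

Centre (−7, 0), r² = 130. Perpendicular distance d from centre to line = |52| / √26 = 52/√26.
Half the chord is √(r² − d²) = √(26), so the full chord is 2√26.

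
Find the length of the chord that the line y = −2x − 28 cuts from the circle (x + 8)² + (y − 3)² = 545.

20√5

Centre (−8, 3), r² = 545. Perpendicular distance d from centre to line = |15| / √5 = 15/√5.
Chord = 2√(r² − d²) = 2·√(500) = 20√5.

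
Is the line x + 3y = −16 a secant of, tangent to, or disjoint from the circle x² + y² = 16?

disjoint

Substituting the line into the circle gives 10x² + 32x + 112 = 0.
Discriminant = (32)² − 4·10·(112) = −3456 < 0.
No real roots: the line does not meet the circle.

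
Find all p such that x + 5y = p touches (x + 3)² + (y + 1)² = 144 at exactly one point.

For a tangent, require d(centre, line) = r = 12.
|1·(−3) + 5·(−1) − p| / √26 = 12
|p − (−8)| = 12√26.

p = −8 ± 12√26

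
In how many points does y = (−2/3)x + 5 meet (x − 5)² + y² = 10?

d² = (2·5 + 3·0 − (15))²/13 = 25/13; r² = 10.
Since d² < r², the line cuts the circle twice.

2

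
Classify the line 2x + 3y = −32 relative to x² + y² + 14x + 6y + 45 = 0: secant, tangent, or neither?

d² = (2·(−7) + 3·(−3) − (−32))²/13 = 81/13; r² = 13.
Since d² < r², the line cuts the circle twice.

secant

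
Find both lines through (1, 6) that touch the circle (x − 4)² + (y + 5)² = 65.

7x − 4y = −17 and 4x + 7y = 46

Let a tangent through (1, 6) have slope m. Its distance from (4, −5) must equal √65:
(3m − (−11))² = 65(m² + 1)
28m² − 33m − 28 = 0, so m = 7/4 or m = −4/7.
Through (1, 6) these give 7x − 4y = −17 and 4x + 7y = 46.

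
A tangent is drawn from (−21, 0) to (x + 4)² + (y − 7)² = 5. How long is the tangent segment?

Centre (−4, 7), r² = 5. |PO|² = (−17)² + (−7)² = 338.
The tangent meets the radius at right angles, so tangent² = |PO|² − r² = 338 − 5 = 333.

3√37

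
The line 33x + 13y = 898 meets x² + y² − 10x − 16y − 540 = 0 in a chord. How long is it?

The distance from (5, 8) to the line is 629/√1258, and r² = 629.
Chord = 2√(r² − d²) = 2·√(629/2) = √1258.

√1258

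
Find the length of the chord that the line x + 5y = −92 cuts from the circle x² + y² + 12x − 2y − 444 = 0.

5√26

Express y = (−92 − x)/5 and substitute into the circle:
26x² + 494x − 1716 = 0  ⟹  x² + 19x − 66 = 0
x = 3 or x = −22, giving (3, −19) and (−22, −14).
Chord length = distance between (3, −19) and (−22, −14) = √650 = 5√26.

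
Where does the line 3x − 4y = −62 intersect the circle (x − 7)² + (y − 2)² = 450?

(−14, 5) and (10, 23)

Substitute y = (62 + 3x)/4:
25x² + 100x − 3500 = 0  ⟹  x² + 4x − 140 = 0
x = 10 or x = −14, giving (10, 23) and (−14, 5).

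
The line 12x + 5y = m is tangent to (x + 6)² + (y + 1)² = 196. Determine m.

m = −259 or m = 105

The line touches the circle iff its distance from (−6, −1) is 14:
|12·(−6) + 5·(−1) − m| / √169 = 14
|m − (−77)| = 14·13, so m = 105 or m = −259.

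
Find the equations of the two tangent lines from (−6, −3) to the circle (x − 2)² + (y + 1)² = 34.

Write the tangent as mx − y + (−3 − m·(−6)) = 0 and set its distance from the centre to √34:
(8m − (2))² = 34(m² + 1)
15m² − 16m − 15 = 0, so m = 5/3 or m = −3/5.
With m = 5/3: 5x − 3y = −21. With m = −3/5: 3x + 5y = −33.

5x − 3y = −21 and 3x + 5y = −33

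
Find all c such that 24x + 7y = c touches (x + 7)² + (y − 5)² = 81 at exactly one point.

c = −358 or c = 92

The line touches the circle iff its distance from (−7, 5) is 9:
|24·(−7) + 7·5 − c| / √625 = 9
|c − (−133)| = 9·25, so c = 92 or c = −358.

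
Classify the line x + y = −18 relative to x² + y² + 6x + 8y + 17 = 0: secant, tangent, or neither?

Centre (−3, −4), r² = 8. Distance² from centre to line = (11)²/2 = 121/2.
Since d² > r², the line lies outside the circle.

neither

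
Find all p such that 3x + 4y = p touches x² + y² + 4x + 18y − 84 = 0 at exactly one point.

For a tangent, require d(centre, line) = r = 13.
|3·(−2) + 4·(−9) − p| / √25 = 13
|p − (−42)| = 13·5, so p = 23 or p = −107.

p = −107 or p = 23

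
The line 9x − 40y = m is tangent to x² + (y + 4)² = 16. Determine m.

Tangency holds when the distance from the centre (0, −4) to the line equals the radius 4:
|9·0 − 40·(−4) − m| / √1681 = 4
|m − (160)| = 4·41, so m = 324 or m = −4.

m = −4 or m = 324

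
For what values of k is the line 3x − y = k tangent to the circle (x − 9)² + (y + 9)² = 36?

The line touches the circle iff its distance from (9, −9) is 6:
|3·9 − 1·(−9) − k| / √10 = 6
|k − (36)| = 6√10.

k = 36 ± 6√10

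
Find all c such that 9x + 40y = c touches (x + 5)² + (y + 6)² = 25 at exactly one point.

c = −490 or c = −80

Tangency holds when the distance from the centre (−5, −6) to the line equals the radius 5:
|9·(−5) + 40·(−6) − c| / √1681 = 5
|c − (−285)| = 5·41, so c = −80 or c = −490.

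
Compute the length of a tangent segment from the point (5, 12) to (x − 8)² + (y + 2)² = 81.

2√31

The centre is (8, −2) and r = 9. The square of the distance from P to the centre is 9 + 196 = 205.
By the tangent–radius right angle, tangent length = √(|PO|² − r²) = √124 = 2√31.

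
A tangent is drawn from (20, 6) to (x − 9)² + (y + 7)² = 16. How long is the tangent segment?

√274

With centre O = (9, −7), |OP|² = 290 and r² = 16.
By the tangent–radius right angle, tangent length = √(|PO|² − r²) = √274.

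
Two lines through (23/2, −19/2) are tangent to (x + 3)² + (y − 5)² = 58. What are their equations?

A line y − (−19/2) = m(x − (23/2)) is tangent when its distance from (−3, 5) is √58:
(−29/2m − (29/2))² = 58(m² + 1)
21m² + 58m + 21 = 0, so m = −7/3 or m = −3/7.
Through (23/2, −19/2) these give 7x + 3y = 52 and 3x + 7y = −32.

7x + 3y = 52 and 3x + 7y = −32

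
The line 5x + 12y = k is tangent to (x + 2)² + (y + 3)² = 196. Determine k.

k = −228 or k = 136

The line touches the circle iff its distance from (−2, −3) is 14:
|5·(−2) + 12·(−3) − k| / √169 = 14
|k − (−46)| = 14·13, so k = 136 or k = −228.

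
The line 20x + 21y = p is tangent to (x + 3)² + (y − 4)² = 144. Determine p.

For a tangent, require d(centre, line) = r = 12.
|20·(−3) + 21·4 − p| / √841 = 12
|p − (24)| = 12·29, so p = 372 or p = −324.

p = −324 or p = 372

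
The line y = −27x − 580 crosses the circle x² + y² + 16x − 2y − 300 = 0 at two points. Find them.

Substitute y = −27x − 580:
730x² + 31390x + 337260 = 0  ⟹  x² + 43x + 462 = 0
x = −21 or x = −22, giving (−21, −13) and (−22, 14).

(−22, 14) and (−21, −13)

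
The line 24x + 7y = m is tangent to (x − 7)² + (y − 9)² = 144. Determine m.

m = −69 or m = 531

For a tangent, require d(centre, line) = r = 12.
|24·7 + 7·9 − m| / √625 = 12
|m − (231)| = 12·25, so m = 531 or m = −69.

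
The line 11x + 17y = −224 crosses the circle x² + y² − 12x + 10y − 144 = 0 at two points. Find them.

(−8, −8) and (9, −19)

Substitute y = (−224 − 11x)/17:
410x² − 410x − 29520 = 0  ⟹  x² − x − 72 = 0
x = 9 or x = −8, giving (9, −19) and (−8, −8).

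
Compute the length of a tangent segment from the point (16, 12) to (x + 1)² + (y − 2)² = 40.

√349

With centre O = (−1, 2), |OP|² = 389 and r² = 40.
By the tangent–radius right angle, tangent length = √(|PO|² − r²) = √349.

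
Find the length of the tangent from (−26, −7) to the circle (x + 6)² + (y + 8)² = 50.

3√39

The centre is (−6, −8) and r = 5√2. The square of the distance from P to the centre is 400 + 1 = 401.
Power of the point: PT² = |PO|² − r² = 351, so PT = 3√39.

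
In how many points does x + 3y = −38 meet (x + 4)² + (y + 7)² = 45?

Substituting the line into the circle gives 10x² + 106x + 28 = 0.
Δ = 11236 − 1120 = 10116.
Two real roots: the line is a secant.

2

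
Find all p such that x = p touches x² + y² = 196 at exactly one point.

p = −14 or p = 14

Tangency holds when the distance from the centre (0, 0) to the line equals the radius 14:
|1·0 + 0·0 − p| / √1 = 14
|p| = 14, so p = 14 or p = −14.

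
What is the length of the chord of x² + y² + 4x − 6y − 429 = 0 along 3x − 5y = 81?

Centre (−2, 3), r² = 442. Perpendicular distance d from centre to line = |−102| / √34 = 102/√34.
Chord = 2√(r² − d²) = 2·√(136) = 4√34.

4√34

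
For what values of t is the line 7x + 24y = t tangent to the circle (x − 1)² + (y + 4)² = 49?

Tangency holds when the distance from the centre (1, −4) to the line equals the radius 7:
|7·1 + 24·(−4) − t| / √625 = 7
|t − (−89)| = 7·25, so t = 86 or t = −264.

t = −264 or t = 86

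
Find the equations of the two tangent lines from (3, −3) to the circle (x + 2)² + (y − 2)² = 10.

Write the tangent as mx − y + (−3 − m·(3)) = 0 and set its distance from the centre to √10:
(−5m − (5))² = 10(m² + 1)
3m² + 10m + 3 = 0, so m = −1/3 or m = −3.
Through (3, −3) these give x + 3y = −6 and 3x + y = 6.

x + 3y = −6 and 3x + y = 6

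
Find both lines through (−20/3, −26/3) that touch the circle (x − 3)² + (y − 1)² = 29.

Let a tangent through (−20/3, −26/3) have slope m. Its distance from (3, 1) must equal √29:
[m·(29/3) − (29/3)]² = 29(m² + 1)
10m² − 29m + 10 = 0, so m = 2/5 or m = 5/2.
Through (−20/3, −26/3) these give 2x − 5y = 30 and 5x − 2y = −16.

2x − 5y = 30 and 5x − 2y = −16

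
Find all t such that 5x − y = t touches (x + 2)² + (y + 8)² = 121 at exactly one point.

For a tangent, require d(centre, line) = r = 11.
|5·(−2) − 1·(−8) − t| / √26 = 11
|t − (−2)| = 11√26.

t = −2 ± 11√26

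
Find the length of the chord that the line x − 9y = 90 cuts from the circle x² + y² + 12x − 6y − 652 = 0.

5√82

Express y = (−90 + x)/9 and substitute into the circle:
82x² + 738x − 39852 = 0  ⟹  x² + 9x − 486 = 0
x = 18 or x = −27, giving (18, −8) and (−27, −13).
Chord length = distance between (18, −8) and (−27, −13) = √2050 = 5√82.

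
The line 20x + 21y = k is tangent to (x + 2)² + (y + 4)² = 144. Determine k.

Tangency holds when the distance from the centre (−2, −4) to the line equals the radius 12:
|20·(−2) + 21·(−4) − k| / √841 = 12
|k − (−124)| = 12·29, so k = 224 or k = −472.

k = −472 or k = 224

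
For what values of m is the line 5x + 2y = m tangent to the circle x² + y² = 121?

m = ±11√29

For a tangent, require d(centre, line) = r = 11.
|5·0 + 2·0 − m| / √29 = 11
|m| = 11√29.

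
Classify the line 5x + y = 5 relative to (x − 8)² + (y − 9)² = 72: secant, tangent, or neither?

Substituting the line into the circle gives 26x² + 24x + 8 = 0.
Discriminant = (24)² − 4·26·(8) = −256 < 0.
No real roots: the line does not meet the circle.

neither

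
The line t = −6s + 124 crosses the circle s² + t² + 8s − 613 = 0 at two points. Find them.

Substitute t = −6s + 124:
37s² − 1480s + 14763 = 0  ⟹  s² − 40s + 399 = 0
s = 21 or s = 19, giving (21, −2) and (19, 10).

(19, 10) and (21, −2)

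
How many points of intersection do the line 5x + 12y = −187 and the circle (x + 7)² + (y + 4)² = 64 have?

Centre (−7, −4), r² = 64. Distance² from centre to line = (104)²/169 = 64.
Since d² = r², the line is tangent.

1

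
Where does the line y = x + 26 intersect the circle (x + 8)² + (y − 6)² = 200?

Express y = x + 26 and substitute into the circle:
2x² + 56x + 264 = 0  ⟹  x² + 28x + 132 = 0
x = −6 or x = −22, giving (−6, 20) and (−22, 4).

(−22, 4) and (−6, 20)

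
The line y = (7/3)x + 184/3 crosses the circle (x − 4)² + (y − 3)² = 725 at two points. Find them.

(−22, 10) and (−19, 17)

Substitute y = (184 + 7x)/3:
58x² + 2378x + 24244 = 0  ⟹  x² + 41x + 418 = 0
x = −19 or x = −22, giving (−19, 17) and (−22, 10).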